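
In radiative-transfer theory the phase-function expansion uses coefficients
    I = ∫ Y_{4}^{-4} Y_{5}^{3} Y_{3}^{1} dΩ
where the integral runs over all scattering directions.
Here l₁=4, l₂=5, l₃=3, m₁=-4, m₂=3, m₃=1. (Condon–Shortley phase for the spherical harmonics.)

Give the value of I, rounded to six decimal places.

0.169606

m-sum 0 ✓  L=12 even ✓  1≤3≤9 ✓
Π(2lᵢ+1) = 9×11×7 = 693
triangle coeff Δ(4,5,3) = 1/180180
Σ_t [2,4]: t=2:+1/576 t=3:−1/144 t=4:+1/576 = -1/288
(3j)²=20/1001 [(4 5 3; 0 0 0)], sign=+1
Σ_t [6,6]: t=6:+1/5760 = 1/5760
(3j)²=56/2145 [(4 5 3; -4 3 1)], sign=+1
⇒ 4πI² = 672/1859
I = (+1)√(672/1859/(4π)) = 0.16960553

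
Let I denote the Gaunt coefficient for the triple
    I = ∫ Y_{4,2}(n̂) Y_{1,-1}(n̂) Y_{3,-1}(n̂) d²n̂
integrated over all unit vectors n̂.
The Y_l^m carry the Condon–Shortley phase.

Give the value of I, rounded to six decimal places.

m-sum 0 ✓  L=8 even ✓  3≤3≤5 ✓
Π(2lᵢ+1) = 9×3×7 = 189
triangle coeff Δ(4,1,3) = 1/252
Σ_t [1,1]: t=1:−1/36 = -1/36
(3j)²=4/63 [(4 1 3; 0 0 0)], sign=+1
Σ_t [0,0]: t=0:+1/96 = 1/96
(3j)²=5/84 [(4 1 3; 2 -1 -1)], sign=+1
⇒ 4πI² = 5/7
I = (+1)√(5/7/(4π)) = 0.23841361

0.238414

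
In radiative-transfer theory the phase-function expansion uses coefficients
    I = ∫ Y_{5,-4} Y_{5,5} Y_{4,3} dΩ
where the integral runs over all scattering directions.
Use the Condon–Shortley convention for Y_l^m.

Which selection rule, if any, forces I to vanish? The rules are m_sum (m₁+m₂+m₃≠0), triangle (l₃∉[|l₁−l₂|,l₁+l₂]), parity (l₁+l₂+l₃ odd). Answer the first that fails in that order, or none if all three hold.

m₁+m₂+m₃ = -4 + 5 + 3 = 4  ✗
triangle: |5−5|=0 ≤ l₃=4 ≤ 5+5=10
parity: l₁+l₂+l₃ = 14 is even

m_sum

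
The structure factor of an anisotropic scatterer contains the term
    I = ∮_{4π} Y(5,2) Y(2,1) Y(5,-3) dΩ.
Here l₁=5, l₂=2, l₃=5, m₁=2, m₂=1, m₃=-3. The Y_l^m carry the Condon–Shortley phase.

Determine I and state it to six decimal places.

-0.161739

Checks pass: Σm=0; 12 even; l₃=5∈[3,7].
(2·5+1)(2·2+1)(2·5+1) = 605
Δ: 2! 8! 2! / 13! → 1/38610
sum: t=0:+1/2880 t=1:−1/576 t=2:+1/2880 = -1/960
3j²(5 2 5; 0 0 0) = Δ·Π!·Σ² = 10/429  (sign +1)
sum: t=1:−1/2880 t=2:+1/10080 = -1/4032
3j²(5 2 5; 2 1 -3) = Δ·Π!·Σ² = 10/429  (sign -1)
combine: 4πI² = 605·10/429·10/429 = 500/1521
take √, sign -1: I = -0.16173926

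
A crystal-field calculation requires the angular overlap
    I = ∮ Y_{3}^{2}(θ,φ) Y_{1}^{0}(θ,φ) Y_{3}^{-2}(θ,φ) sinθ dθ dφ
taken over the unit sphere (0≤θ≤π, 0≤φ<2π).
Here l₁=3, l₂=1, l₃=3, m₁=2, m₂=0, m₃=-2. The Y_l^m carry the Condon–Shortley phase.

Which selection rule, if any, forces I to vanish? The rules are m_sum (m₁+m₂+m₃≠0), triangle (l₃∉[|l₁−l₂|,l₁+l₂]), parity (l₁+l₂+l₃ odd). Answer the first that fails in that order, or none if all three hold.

parity

Σmᵢ = 0  ✓
l₃∈[|l₁−l₂|,l₁+l₂]=[2,4], have l₃=3  ✓
Σlᵢ = 7 ⇒ odd  ✗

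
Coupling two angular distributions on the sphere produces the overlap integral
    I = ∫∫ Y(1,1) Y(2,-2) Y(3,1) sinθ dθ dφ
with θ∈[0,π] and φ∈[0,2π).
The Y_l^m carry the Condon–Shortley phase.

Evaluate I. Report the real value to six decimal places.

-0.082589

Checks pass: Σm=0; 6 even; l₃=3∈[1,3].
(2·1+1)(2·2+1)(2·3+1) = 105
Δ: 0! 2! 4! / 7! → 1/105
sum: t=0:+1/4 = 1/4
3j²(1 2 3; 0 0 0) = Δ·Π!·Σ² = 3/35  (sign -1)
sum: t=0:+1/48 = 1/48
3j²(1 2 3; 1 -2 1) = Δ·Π!·Σ² = 1/105  (sign +1)
combine: 4πI² = 105·3/35·1/105 = 3/35
take √, sign -1: I = -0.08258890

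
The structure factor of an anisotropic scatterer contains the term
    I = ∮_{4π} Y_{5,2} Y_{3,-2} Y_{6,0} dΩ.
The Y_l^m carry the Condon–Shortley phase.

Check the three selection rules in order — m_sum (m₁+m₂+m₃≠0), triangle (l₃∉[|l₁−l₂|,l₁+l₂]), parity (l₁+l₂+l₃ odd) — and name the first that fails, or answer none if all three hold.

none

Σmᵢ = 0  ✓
l₃∈[|l₁−l₂|,l₁+l₂]=[2,8], have l₃=6  ✓
Σlᵢ = 14 ⇒ even  ✓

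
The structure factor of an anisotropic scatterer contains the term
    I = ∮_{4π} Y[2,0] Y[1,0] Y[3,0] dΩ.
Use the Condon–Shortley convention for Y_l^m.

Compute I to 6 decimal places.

Checks pass: Σm=0; 6 even; l₃=3∈[1,3].
(2·2+1)(2·1+1)(2·3+1) = 105
Δ: 0! 4! 2! / 7! → 1/105
sum: t=0:+1/4 = 1/4
3j²(2 1 3; 0 0 0) = Δ·Π!·Σ² = 3/35  (sign -1)
(m-triple is (0,0,0) — same symbol as above.)
combine: 4πI² = 105·3/35·3/35 = 27/35
take √, sign +1: I = 0.24776670

0.247767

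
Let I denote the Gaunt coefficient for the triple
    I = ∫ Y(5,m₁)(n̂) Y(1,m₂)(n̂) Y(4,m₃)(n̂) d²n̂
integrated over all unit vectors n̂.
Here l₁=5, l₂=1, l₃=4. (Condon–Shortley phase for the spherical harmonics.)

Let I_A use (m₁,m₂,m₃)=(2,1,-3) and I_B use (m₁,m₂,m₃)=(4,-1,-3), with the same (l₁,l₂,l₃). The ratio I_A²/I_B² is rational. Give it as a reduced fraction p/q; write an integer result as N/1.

1/12

l's match ⇒ only the (l;m) 3-j factors differ between A and B.
A: triangle coeff Δ(5,1,4) = 1/495; Σ_t [2,2]: t=2:+1/10080 = 1/10080; (3j)²=1/165 [(5 1 4; 2 1 -3)], sign=-1
B: triangle coeff Δ(5,1,4) = 1/495; Σ_t [0,0]: t=0:+1/10080 = 1/10080; (3j)²=4/55 [(5 1 4; 4 -1 -3)], sign=-1
I_A²/I_B² = (1/165)/(4/55) = 1/12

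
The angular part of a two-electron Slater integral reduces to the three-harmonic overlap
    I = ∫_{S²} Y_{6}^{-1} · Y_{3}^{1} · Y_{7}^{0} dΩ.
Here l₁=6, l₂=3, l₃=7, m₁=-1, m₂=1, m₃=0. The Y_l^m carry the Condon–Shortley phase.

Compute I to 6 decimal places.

Rules hold: Σm=0, L=16 even, 3≤7≤9.
N = 13·7·15 = 1365
Δ = 2!·10!·4!/17! = 1/2042040
Racah Σ t=0..2: t=0:+1/207360 t=1:−1/57600 t=2:+1/207360 = -1/129600
⇒ 3j(6 3 7; 0 0 0)² = 168/12155, sgn +1
Racah Σ t=0..2: t=0:+1/1451520 t=1:−1/103680 t=2:+1/115200 = -1/3628800
⇒ 3j(6 3 7; -1 1 0)² = 1/36465, sgn +1
4πI² = N·(3j₀)²·(3jₘ)² = 1176/2272985
I = +1·√(0.000517381/4π) = 0.00641653

0.006417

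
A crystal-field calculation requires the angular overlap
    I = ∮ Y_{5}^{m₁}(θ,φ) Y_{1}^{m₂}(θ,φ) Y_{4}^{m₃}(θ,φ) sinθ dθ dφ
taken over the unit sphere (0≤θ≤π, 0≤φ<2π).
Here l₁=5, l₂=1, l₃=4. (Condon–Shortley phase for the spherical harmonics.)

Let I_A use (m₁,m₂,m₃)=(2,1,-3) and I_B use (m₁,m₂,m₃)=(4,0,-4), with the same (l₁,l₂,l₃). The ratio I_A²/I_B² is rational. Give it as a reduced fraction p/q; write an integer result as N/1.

1/3

Shared (l₁,l₂,l₃)=(5,1,4): N and (l;000)² cancel in I_A²/I_B².
A: Δ = 2!·8!·0!/11! = 1/495; Racah Σ t=2..2: t=2:+1/10080 = 1/10080; ⇒ 3j(5 1 4; 2 1 -3)² = 1/165, sgn -1
B: Δ = 2!·8!·0!/11! = 1/495; Racah Σ t=1..1: t=1:−1/40320 = -1/40320; ⇒ 3j(5 1 4; 4 0 -4)² = 1/55, sgn -1
I_A²/I_B² = (1/165)/(1/55) = 1/3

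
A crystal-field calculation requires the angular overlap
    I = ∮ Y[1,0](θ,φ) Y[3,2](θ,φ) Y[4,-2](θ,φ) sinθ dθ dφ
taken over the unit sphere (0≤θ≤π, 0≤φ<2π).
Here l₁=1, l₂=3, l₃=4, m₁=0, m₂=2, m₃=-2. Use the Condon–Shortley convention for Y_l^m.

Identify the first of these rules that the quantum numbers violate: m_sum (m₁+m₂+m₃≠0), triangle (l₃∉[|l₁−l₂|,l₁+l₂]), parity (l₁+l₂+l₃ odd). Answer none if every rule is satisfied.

none

Σmᵢ = 0  ✓
l₃∈[|l₁−l₂|,l₁+l₂]=[2,4], have l₃=4  ✓
Σlᵢ = 8 ⇒ even  ✓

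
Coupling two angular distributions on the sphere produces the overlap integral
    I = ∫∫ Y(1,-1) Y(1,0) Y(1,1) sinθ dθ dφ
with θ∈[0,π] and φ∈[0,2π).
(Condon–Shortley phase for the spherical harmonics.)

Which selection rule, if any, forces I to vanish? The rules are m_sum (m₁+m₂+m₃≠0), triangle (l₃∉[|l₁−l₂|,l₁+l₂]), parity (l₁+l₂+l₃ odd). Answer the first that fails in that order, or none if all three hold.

azimuthal sum: -1 + 0 + 1 = 0  ✓
0 ≤ 1 ≤ 2 (triangle on l)  ✓
L = 1 + 1 + 1 = 3 (odd)  ✗

parity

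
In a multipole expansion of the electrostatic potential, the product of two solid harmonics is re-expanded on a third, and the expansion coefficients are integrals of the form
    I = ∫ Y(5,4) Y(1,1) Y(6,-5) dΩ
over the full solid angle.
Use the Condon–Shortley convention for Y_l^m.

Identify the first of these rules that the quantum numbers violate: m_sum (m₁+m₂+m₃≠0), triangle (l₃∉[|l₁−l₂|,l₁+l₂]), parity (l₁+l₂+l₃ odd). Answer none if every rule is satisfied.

Σmᵢ = 0  ✓
l₃∈[|l₁−l₂|,l₁+l₂]=[4,6], have l₃=6  ✓
Σlᵢ = 12 ⇒ even  ✓

none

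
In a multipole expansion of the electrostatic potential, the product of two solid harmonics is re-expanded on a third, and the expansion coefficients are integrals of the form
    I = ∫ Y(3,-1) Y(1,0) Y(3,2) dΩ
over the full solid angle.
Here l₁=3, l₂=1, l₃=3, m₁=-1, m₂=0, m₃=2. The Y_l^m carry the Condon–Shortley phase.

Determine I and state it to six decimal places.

m-sum = -1 + 0 + 2 = 1 ≠ 0 ⇒ I = 0

0.000000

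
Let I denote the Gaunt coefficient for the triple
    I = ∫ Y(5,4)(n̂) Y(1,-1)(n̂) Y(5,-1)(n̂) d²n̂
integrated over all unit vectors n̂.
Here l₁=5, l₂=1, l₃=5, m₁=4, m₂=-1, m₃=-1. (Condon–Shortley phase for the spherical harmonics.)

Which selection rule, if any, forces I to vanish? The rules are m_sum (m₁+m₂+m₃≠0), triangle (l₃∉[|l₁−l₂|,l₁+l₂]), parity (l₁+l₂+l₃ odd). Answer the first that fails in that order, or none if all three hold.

azimuthal sum: 4 − 1 − 1 = 2  ✗
4 ≤ 5 ≤ 6 (triangle on l)
L = 5 + 1 + 5 = 11 (odd)

m_sum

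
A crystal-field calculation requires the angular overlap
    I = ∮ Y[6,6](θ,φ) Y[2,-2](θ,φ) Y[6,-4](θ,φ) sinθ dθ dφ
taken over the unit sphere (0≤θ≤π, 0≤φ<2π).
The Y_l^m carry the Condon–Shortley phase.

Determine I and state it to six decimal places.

-0.076075

m-sum 0 ✓  L=14 even ✓  4≤6≤8 ✓
Π(2lᵢ+1) = 13×5×13 = 845
triangle coeff Δ(6,2,6) = 1/90090
Σ_t [0,2]: t=0:+1/69120 t=1:−1/14400 t=2:+1/69120 = -7/172800
(3j)²=14/715 [(6 2 6; 0 0 0)], sign=-1
Σ_t [0,0]: t=0:+1/14515200 = 1/14515200
(3j)²=2/455 [(6 2 6; 6 -2 -4)], sign=+1
⇒ 4πI² = 4/55
I = (-1)√(4/55/(4π)) = -0.07607531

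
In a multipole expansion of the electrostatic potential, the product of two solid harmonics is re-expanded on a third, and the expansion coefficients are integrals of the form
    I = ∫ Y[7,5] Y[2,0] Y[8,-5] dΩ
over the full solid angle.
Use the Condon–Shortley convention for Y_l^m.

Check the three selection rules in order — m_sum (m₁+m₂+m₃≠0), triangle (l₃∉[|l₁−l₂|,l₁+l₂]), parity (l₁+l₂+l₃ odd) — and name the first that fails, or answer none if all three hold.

m₁+m₂+m₃ = 5 + 0 − 5 = 0  ✓
triangle: |7−2|=5 ≤ l₃=8 ≤ 7+2=9  ✓
parity: l₁+l₂+l₃ = 17 is odd  ✗

parity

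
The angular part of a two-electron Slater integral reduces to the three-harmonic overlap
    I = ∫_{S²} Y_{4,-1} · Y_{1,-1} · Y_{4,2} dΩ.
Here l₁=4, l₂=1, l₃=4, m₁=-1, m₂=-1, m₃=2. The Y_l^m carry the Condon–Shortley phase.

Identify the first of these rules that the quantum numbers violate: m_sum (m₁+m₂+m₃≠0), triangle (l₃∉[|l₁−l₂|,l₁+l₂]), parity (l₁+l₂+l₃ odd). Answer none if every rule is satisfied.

parity

azimuthal sum: -1 − 1 + 2 = 0  ✓
3 ≤ 4 ≤ 5 (triangle on l)  ✓
L = 4 + 1 + 4 = 9 (odd)  ✗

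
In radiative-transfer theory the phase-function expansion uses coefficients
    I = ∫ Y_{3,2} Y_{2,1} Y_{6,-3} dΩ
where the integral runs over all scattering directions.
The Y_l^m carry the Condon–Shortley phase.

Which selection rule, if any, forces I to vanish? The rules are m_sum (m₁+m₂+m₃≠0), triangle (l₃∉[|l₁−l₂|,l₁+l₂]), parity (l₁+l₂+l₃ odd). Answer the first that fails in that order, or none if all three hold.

triangle

azimuthal sum: 2 + 1 − 3 = 0  ✓
1 ≤ 6 ≤ 5 (triangle on l)  ✗
L = 3 + 2 + 6 = 11 (odd)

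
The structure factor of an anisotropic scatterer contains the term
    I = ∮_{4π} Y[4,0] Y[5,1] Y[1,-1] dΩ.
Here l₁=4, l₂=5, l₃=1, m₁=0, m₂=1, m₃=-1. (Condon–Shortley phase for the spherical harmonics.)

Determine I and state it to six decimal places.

Rules hold: Σm=0, L=10 even, 1≤1≤9.
N = 9·11·3 = 297
Δ = 8!·0!·2!/11! = 1/495
Racah Σ t=4..4: t=4:+1/576 = 1/576
⇒ 3j(4 5 1; 0 0 0)² = 5/99, sgn -1
Racah Σ t=4..4: t=4:+1/1152 = 1/1152
⇒ 3j(4 5 1; 0 1 -1)² = 1/33, sgn +1
4πI² = N·(3j₀)²·(3jₘ)² = 5/11
I = -1·√(0.454545/4π) = -0.19018827

-0.190188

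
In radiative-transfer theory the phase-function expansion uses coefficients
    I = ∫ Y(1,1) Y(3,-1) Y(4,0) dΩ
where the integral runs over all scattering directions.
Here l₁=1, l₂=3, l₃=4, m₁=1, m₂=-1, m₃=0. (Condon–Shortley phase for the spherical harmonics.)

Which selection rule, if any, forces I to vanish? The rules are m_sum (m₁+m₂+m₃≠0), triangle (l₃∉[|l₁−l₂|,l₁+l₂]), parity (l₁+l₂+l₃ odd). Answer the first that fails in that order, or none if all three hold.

m₁+m₂+m₃ = 1 − 1 + 0 = 0  ✓
triangle: |1−3|=2 ≤ l₃=4 ≤ 1+3=4  ✓
parity: l₁+l₂+l₃ = 8 is even  ✓

none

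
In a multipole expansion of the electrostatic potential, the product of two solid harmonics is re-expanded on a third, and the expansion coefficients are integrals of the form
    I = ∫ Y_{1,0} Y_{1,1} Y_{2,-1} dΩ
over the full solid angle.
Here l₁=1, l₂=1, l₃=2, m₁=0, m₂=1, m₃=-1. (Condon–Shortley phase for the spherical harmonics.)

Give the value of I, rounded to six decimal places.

Checks pass: Σm=0; 4 even; l₃=2∈[0,2].
(2·1+1)(2·1+1)(2·2+1) = 45
Δ: 0! 2! 2! / 5! → 1/30
sum: t=0:+1/1 = 1/1
3j²(1 1 2; 0 0 0) = Δ·Π!·Σ² = 2/15  (sign +1)
sum: t=0:+1/2 = 1/2
3j²(1 1 2; 0 1 -1) = Δ·Π!·Σ² = 1/10  (sign -1)
combine: 4πI² = 45·2/15·1/10 = 3/5
take √, sign -1: I = -0.21850969

-0.218510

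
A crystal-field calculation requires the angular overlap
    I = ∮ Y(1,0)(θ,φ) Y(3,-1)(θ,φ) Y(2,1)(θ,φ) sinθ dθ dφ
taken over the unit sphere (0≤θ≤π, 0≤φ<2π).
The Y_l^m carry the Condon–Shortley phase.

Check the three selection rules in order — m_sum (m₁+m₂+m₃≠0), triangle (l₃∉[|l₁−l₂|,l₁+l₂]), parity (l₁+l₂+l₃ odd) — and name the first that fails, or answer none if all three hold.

azimuthal sum: 0 − 1 + 1 = 0  ✓
2 ≤ 2 ≤ 4 (triangle on l)  ✓
L = 1 + 3 + 2 = 6 (even)  ✓

none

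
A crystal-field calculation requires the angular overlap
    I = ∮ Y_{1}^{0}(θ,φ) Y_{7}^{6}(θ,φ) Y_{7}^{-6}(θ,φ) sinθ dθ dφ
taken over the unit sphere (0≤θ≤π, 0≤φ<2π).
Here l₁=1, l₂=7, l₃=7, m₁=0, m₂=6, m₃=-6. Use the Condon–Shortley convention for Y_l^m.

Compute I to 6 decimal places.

Σlᵢ=15 odd — θ-integrand is odd under cosθ→−cosθ; I=0

0.000000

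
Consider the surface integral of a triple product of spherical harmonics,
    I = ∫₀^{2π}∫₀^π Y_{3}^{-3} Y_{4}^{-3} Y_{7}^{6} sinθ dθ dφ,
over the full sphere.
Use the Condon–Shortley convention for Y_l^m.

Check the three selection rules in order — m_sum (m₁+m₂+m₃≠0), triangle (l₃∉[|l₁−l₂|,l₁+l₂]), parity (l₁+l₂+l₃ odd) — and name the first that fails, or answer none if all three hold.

none

azimuthal sum: -3 − 3 + 6 = 0  ✓
1 ≤ 7 ≤ 7 (triangle on l)  ✓
L = 3 + 4 + 7 = 14 (even)  ✓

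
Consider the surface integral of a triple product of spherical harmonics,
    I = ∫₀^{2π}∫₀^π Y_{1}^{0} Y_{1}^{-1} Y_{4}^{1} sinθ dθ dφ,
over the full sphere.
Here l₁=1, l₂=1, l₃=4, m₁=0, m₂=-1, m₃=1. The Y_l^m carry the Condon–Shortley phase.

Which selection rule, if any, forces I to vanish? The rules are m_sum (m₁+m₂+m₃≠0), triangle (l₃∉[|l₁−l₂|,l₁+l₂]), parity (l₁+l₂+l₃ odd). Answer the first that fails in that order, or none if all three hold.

m₁+m₂+m₃ = 0 − 1 + 1 = 0  ✓
triangle: |1−1|=0 ≤ l₃=4 ≤ 1+1=2  ✗
parity: l₁+l₂+l₃ = 6 is even

triangle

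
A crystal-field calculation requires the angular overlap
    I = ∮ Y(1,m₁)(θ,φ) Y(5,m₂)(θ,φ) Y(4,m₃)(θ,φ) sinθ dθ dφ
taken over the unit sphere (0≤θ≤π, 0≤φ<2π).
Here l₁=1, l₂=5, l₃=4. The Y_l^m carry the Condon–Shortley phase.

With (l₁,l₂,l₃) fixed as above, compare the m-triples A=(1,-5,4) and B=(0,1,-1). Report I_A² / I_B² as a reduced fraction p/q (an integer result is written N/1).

15/8

l's match ⇒ only the (l;m) 3-j factors differ between A and B.
A: triangle coeff Δ(1,5,4) = 1/495; Σ_t [0,0]: t=0:+1/80640 = 1/80640; (3j)²=1/11 [(1 5 4; 1 -5 4)], sign=+1
B: triangle coeff Δ(1,5,4) = 1/495; Σ_t [1,1]: t=1:−1/720 = -1/720; (3j)²=8/165 [(1 5 4; 0 1 -1)], sign=+1
I_A²/I_B² = (1/11)/(8/165) = 15/8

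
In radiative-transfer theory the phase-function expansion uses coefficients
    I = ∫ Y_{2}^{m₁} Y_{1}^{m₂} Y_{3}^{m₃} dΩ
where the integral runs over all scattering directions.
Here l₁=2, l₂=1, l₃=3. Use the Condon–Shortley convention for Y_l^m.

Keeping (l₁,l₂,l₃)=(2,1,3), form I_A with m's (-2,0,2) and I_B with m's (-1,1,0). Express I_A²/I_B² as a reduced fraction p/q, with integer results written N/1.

l's match ⇒ only the (l;m) 3-j factors differ between A and B.
A: triangle coeff Δ(2,1,3) = 1/105; Σ_t [0,0]: t=0:+1/24 = 1/24; (3j)²=1/21 [(2 1 3; -2 0 2)], sign=-1
B: triangle coeff Δ(2,1,3) = 1/105; Σ_t [0,0]: t=0:+1/12 = 1/12; (3j)²=1/35 [(2 1 3; -1 1 0)], sign=-1
I_A²/I_B² = (1/21)/(1/35) = 5/3

5/3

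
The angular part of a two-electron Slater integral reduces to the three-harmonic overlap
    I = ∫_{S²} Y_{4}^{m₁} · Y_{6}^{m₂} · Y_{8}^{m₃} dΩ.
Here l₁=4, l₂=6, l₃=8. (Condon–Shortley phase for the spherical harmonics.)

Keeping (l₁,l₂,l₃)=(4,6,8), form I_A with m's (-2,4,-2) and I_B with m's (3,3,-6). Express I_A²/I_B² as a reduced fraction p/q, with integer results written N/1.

Shared (l₁,l₂,l₃)=(4,6,8): N and (l;000)² cancel in I_A²/I_B².
A: Δ = 2!·6!·10!/19! = 1/23279256; Racah Σ t=0..2: t=0:+1/5225472000 t=1:−1/43545600 t=2:+1/7741440 = 139/1306368000; ⇒ 3j(4 6 8; -2 4 -2)² = 38642/2909907, sgn +1
B: Δ = 2!·6!·10!/19! = 1/23279256; Racah Σ t=0..1: t=0:+1/87091200 t=1:−1/58060800 = -1/174182400; ⇒ 3j(4 6 8; 3 3 -6)² = 7/2584, sgn -1
I_A²/I_B² = (38642/2909907)/(7/2584) = 309136/63063

309136/63063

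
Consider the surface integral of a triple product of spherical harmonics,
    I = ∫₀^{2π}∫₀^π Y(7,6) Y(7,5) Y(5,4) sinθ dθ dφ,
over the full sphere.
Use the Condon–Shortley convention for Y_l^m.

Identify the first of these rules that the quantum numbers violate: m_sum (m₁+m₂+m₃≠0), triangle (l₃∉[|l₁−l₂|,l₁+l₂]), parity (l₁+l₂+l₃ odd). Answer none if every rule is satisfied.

m_sum

m₁+m₂+m₃ = 6 + 5 + 4 = 15  ✗
triangle: |7−7|=0 ≤ l₃=5 ≤ 7+7=14
parity: l₁+l₂+l₃ = 19 is odd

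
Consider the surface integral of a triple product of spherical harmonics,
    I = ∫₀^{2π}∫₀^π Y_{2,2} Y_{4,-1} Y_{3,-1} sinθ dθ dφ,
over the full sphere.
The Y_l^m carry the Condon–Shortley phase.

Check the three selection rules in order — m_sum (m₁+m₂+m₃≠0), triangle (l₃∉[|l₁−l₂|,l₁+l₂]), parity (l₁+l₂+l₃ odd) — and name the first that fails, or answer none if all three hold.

parity

m₁+m₂+m₃ = 2 − 1 − 1 = 0  ✓
triangle: |2−4|=2 ≤ l₃=3 ≤ 2+4=6  ✓
parity: l₁+l₂+l₃ = 9 is odd  ✗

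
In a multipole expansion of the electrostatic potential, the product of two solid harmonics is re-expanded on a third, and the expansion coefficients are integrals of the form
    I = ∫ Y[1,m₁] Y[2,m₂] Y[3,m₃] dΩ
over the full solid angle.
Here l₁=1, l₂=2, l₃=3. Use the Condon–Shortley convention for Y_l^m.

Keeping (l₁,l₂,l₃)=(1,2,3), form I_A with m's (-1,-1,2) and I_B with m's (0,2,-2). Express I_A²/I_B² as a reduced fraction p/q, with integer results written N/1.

2/1

l's match ⇒ only the (l;m) 3-j factors differ between A and B.
A: triangle coeff Δ(1,2,3) = 1/105; Σ_t [0,0]: t=0:+1/12 = 1/12; (3j)²=2/21 [(1 2 3; -1 -1 2)], sign=-1
B: triangle coeff Δ(1,2,3) = 1/105; Σ_t [0,0]: t=0:+1/24 = 1/24; (3j)²=1/21 [(1 2 3; 0 2 -2)], sign=-1
I_A²/I_B² = (2/21)/(1/21) = 2/1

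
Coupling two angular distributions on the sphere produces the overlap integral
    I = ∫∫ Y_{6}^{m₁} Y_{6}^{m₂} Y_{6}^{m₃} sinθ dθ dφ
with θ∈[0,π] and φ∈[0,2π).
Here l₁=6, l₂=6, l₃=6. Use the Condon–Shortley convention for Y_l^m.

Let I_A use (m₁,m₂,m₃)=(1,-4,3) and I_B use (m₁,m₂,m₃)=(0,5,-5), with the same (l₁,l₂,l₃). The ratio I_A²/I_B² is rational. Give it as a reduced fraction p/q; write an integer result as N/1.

l's match ⇒ only the (l;m) 3-j factors differ between A and B.
A: triangle coeff Δ(6,6,6) = 1/325909584; Σ_t [0,2]: t=0:+1/4147200 t=1:−1/691200 t=2:+1/1244160 = -1/2488320; (3j)²=875/184756 [(6 6 6; 1 -4 3)], sign=+1
B: triangle coeff Δ(6,6,6) = 1/325909584; Σ_t [5,6]: t=5:−1/10368000 t=6:+1/62208000 = -1/12441600; (3j)²=275/16796 [(6 6 6; 0 5 -5)], sign=+1
I_A²/I_B² = (875/184756)/(275/16796) = 35/121

35/121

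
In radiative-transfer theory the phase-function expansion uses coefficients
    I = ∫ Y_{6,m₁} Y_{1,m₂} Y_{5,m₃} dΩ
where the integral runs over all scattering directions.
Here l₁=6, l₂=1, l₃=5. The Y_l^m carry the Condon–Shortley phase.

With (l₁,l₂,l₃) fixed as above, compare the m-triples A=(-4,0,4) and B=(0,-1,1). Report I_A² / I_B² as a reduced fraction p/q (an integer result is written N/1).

Same 6,1,5: normalisation and zero-m 3j drop out of the ratio.
A: Δ: 2! 10! 0! / 13! → 1/858; sum: t=1:−1/362880 = -1/362880; 3j²(6 1 5; -4 0 4) = Δ·Π!·Σ² = 10/429  (sign +1)
B: Δ: 2! 10! 0! / 13! → 1/858; sum: t=0:+1/34560 = 1/34560; 3j²(6 1 5; 0 -1 1) = Δ·Π!·Σ² = 5/286  (sign +1)
I_A²/I_B² = (10/429)/(5/286) = 4/3

4/3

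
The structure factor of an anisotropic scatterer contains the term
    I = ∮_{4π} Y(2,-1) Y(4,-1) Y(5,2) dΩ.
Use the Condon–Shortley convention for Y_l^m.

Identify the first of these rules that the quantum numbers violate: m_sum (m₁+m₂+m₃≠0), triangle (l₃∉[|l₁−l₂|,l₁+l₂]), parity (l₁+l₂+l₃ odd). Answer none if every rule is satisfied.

parity

Σmᵢ = 0  ✓
l₃∈[|l₁−l₂|,l₁+l₂]=[2,6], have l₃=5  ✓
Σlᵢ = 11 ⇒ odd  ✗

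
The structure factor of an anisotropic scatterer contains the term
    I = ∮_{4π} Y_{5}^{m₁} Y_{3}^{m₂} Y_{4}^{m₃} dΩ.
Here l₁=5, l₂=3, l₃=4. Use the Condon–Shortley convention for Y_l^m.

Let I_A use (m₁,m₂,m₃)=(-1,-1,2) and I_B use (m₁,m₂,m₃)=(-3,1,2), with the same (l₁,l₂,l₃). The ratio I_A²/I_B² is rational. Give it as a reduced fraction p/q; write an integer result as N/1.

1849/3402

Same 5,3,4: normalisation and zero-m 3j drop out of the ratio.
A: Δ: 4! 6! 2! / 13! → 1/180180; sum: t=0:+1/34560 t=1:−1/720 t=2:+1/384 = 43/34560; 3j²(5 3 4; -1 -1 2) = Δ·Π!·Σ² = 1849/180180  (sign +1)
B: Δ: 4! 6! 2! / 13! → 1/180180; sum: t=2:+1/5760 t=3:−1/720 t=4:+1/2304 = -1/1280; 3j²(5 3 4; -3 1 2) = Δ·Π!·Σ² = 27/1430  (sign -1)
I_A²/I_B² = (1849/180180)/(27/1430) = 1849/3402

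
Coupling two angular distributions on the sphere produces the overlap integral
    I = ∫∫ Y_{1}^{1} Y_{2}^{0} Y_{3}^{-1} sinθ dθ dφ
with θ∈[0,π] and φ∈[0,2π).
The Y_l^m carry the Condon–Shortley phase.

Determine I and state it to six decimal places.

-0.202301

Checks pass: Σm=0; 6 even; l₃=3∈[1,3].
(2·1+1)(2·2+1)(2·3+1) = 105
Δ: 0! 2! 4! / 7! → 1/105
sum: t=0:+1/4 = 1/4
3j²(1 2 3; 0 0 0) = Δ·Π!·Σ² = 3/35  (sign -1)
sum: t=0:+1/8 = 1/8
3j²(1 2 3; 1 0 -1) = Δ·Π!·Σ² = 2/35  (sign +1)
combine: 4πI² = 105·3/35·2/35 = 18/35
take √, sign -1: I = -0.20230066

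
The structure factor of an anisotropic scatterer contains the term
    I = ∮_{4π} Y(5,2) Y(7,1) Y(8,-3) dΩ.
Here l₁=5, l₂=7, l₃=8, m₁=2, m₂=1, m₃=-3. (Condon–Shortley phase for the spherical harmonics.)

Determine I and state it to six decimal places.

Rules hold: Σm=0, L=20 even, 2≤8≤12.
N = 11·15·17 = 2805
Δ = 4!·6!·10!/21! = 1/814773960
Racah Σ t=0..4: t=0:+1/87091200 t=1:−1/4976640 t=2:+1/2073600 t=3:−1/4976640 t=4:+1/87091200 = 1/9676800
⇒ 3j(5 7 8; 0 0 0)² = 360/46189, sgn +1
Racah Σ t=0..3: t=0:+1/69672960 t=1:−1/8709120 t=2:+1/8294400 t=3:−1/62208000 = 1/248832000
⇒ 3j(5 7 8; 2 1 -3)² = 7/83980, sgn -1
4πI² = N·(3j₀)²·(3jₘ)² = 1890/1037153
I = -1·√(0.0018223/4π) = -0.01204216

-0.012042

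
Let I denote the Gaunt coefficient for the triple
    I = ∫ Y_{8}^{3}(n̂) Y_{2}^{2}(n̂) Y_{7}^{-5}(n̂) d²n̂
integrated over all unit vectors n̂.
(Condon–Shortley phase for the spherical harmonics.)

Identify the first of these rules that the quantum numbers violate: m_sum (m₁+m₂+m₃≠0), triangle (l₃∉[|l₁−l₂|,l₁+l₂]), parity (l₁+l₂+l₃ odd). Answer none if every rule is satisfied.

m₁+m₂+m₃ = 3 + 2 − 5 = 0  ✓
triangle: |8−2|=6 ≤ l₃=7 ≤ 8+2=10  ✓
parity: l₁+l₂+l₃ = 17 is odd  ✗

parity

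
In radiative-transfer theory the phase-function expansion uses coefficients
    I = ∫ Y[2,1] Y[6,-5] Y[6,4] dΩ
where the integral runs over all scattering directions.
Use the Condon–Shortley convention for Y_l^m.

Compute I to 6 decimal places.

-0.197649

Rules hold: Σm=0, L=14 even, 4≤6≤8.
N = 5·13·13 = 845
Δ = 2!·2!·10!/15! = 1/90090
Racah Σ t=0..2: t=0:+1/69120 t=1:−1/14400 t=2:+1/69120 = -7/172800
⇒ 3j(2 6 6; 0 0 0)² = 14/715, sgn -1
Racah Σ t=0..1: t=0:+1/725760 t=1:−1/7257600 = 1/806400
⇒ 3j(2 6 6; 1 -5 4)² = 27/910, sgn +1
4πI² = N·(3j₀)²·(3jₘ)² = 27/55
I = -1·√(0.490909/4π) = -0.19764945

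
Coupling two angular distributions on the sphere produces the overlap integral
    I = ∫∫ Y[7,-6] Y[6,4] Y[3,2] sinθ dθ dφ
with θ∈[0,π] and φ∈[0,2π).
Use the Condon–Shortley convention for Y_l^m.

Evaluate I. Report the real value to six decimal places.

0.183421

Rules hold: Σm=0, L=16 even, 1≤3≤13.
N = 15·13·7 = 1365
Δ = 10!·4!·2!/17! = 1/2042040
Racah Σ t=4..6: t=4:+1/207360 t=5:−1/57600 t=6:+1/207360 = -1/129600
⇒ 3j(7 6 3; 0 0 0)² = 168/12155, sgn +1
Racah Σ t=9..10: t=9:−1/8709120 t=10:+1/43545600 = -1/10886400
⇒ 3j(7 6 3; -6 4 2)² = 8/357, sgn +1
4πI² = N·(3j₀)²·(3jₘ)² = 1344/3179
I = +1·√(0.422774/4π) = 0.18342116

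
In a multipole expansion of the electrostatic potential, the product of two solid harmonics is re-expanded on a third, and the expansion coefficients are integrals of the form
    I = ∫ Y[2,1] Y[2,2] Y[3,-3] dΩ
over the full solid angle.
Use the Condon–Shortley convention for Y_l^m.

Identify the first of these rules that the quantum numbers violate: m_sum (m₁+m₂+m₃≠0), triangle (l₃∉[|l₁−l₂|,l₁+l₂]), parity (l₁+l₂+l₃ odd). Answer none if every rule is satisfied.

parity

azimuthal sum: 1 + 2 − 3 = 0  ✓
0 ≤ 3 ≤ 4 (triangle on l)  ✓
L = 2 + 2 + 3 = 7 (odd)  ✗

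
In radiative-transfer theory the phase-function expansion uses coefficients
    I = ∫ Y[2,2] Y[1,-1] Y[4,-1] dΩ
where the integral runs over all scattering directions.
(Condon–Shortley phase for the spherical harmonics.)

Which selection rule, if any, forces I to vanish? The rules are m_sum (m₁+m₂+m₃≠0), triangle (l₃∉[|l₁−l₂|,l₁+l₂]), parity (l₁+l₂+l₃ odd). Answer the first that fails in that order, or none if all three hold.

Σmᵢ = 0  ✓
l₃∈[|l₁−l₂|,l₁+l₂]=[1,3], have l₃=4  ✗
Σlᵢ = 7 ⇒ odd

triangle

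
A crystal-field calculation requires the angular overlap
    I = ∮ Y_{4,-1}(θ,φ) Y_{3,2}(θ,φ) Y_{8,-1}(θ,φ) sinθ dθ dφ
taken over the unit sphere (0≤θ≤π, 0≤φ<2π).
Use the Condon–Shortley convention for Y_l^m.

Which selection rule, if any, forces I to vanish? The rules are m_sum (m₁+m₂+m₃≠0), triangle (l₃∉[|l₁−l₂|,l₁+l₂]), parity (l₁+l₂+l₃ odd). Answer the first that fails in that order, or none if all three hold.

azimuthal sum: -1 + 2 − 1 = 0  ✓
1 ≤ 8 ≤ 7 (triangle on l)  ✗
L = 4 + 3 + 8 = 15 (odd)

triangle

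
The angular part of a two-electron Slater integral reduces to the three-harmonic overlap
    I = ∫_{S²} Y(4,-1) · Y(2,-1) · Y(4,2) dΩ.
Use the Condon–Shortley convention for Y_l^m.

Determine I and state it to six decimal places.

Rules hold: Σm=0, L=10 even, 2≤4≤6.
N = 9·5·9 = 405
Δ = 2!·6!·2!/11! = 1/13860
Racah Σ t=0..2: t=0:+1/192 t=1:−1/36 t=2:+1/192 = -5/288
⇒ 3j(4 2 4; 0 0 0)² = 20/693, sgn -1
Racah Σ t=0..1: t=0:+1/240 t=1:−1/96 = -1/160
⇒ 3j(4 2 4; -1 -1 2)² = 27/1540, sgn -1
4πI² = N·(3j₀)²·(3jₘ)² = 1215/5929
I = +1·√(0.204925/4π) = 0.12770047

0.127700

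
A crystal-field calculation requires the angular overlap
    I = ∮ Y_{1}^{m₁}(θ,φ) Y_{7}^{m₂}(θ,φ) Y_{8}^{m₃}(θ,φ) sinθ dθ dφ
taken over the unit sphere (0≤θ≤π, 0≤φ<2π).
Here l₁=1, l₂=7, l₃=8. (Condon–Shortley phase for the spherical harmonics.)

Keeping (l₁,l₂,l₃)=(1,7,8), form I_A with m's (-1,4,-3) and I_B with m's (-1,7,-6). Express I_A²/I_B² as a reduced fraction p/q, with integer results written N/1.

10/1

Same 1,7,8: normalisation and zero-m 3j drop out of the ratio.
A: Δ: 0! 2! 14! / 17! → 1/2040; sum: t=0:+1/479001600 = 1/479001600; 3j²(1 7 8; -1 4 -3) = Δ·Π!·Σ² = 1/204  (sign -1)
B: Δ: 0! 2! 14! / 17! → 1/2040; sum: t=0:+1/174356582400 = 1/174356582400; 3j²(1 7 8; -1 7 -6) = Δ·Π!·Σ² = 1/2040  (sign +1)
I_A²/I_B² = (1/204)/(1/2040) = 10/1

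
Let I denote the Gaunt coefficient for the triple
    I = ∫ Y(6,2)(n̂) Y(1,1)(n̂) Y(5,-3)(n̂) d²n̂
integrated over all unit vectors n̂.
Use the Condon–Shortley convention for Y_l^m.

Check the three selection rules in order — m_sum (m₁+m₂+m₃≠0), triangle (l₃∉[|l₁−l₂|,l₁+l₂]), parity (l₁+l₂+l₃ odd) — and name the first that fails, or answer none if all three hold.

none

azimuthal sum: 2 + 1 − 3 = 0  ✓
5 ≤ 5 ≤ 7 (triangle on l)  ✓
L = 6 + 1 + 5 = 12 (even)  ✓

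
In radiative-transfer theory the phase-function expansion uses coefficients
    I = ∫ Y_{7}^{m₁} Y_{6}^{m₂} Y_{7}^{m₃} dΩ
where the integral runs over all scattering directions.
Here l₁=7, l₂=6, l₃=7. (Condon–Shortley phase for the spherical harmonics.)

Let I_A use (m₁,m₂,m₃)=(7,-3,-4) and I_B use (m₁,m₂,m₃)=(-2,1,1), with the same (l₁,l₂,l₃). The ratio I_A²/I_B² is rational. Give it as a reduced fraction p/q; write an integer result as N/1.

l's match ⇒ only the (l;m) 3-j factors differ between A and B.
A: triangle coeff Δ(7,6,7) = 1/2444321880; Σ_t [0,0]: t=0:+1/1045094400 = 1/1045094400; (3j)²=11/646 [(7 6 7; 7 -3 -4)], sign=-1
B: triangle coeff Δ(7,6,7) = 1/2444321880; Σ_t [1,6]: t=1:−1/3483648000 t=2:+1/29030400 t=3:−1/2488320 t=4:+1/1244160 t=5:−1/3317760 t=6:+1/62208000 = 1/6635520; (3j)²=2625/369512 [(7 6 7; -2 1 1)], sign=+1
I_A²/I_B² = (11/646)/(2625/369512) = 6292/2625

6292/2625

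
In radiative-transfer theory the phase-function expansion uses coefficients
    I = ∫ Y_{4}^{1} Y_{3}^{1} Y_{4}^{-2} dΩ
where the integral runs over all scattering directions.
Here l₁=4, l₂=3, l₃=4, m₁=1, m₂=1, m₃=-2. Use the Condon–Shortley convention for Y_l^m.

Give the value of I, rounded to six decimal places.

0.000000

L=11 odd ⇒ parity kills the (l;000) factor ⇒ I = 0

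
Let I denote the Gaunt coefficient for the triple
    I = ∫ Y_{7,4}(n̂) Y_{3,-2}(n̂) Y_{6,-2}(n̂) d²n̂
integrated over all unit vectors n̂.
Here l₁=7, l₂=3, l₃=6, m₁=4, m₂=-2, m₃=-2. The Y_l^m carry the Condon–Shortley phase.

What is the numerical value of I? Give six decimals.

0.049256

Checks pass: Σm=0; 16 even; l₃=6∈[4,10].
(2·7+1)(2·3+1)(2·6+1) = 1365
Δ: 4! 10! 2! / 17! → 1/2042040
sum: t=1:−1/207360 t=2:+1/57600 t=3:−1/207360 = 1/129600
3j²(7 3 6; 0 0 0) = Δ·Π!·Σ² = 168/12155  (sign +1)
sum: t=0:+1/725760 t=1:−1/967680 = 1/2903040
3j²(7 3 6; 4 -2 -2) = Δ·Π!·Σ² = 5/3094  (sign +1)
combine: 4πI² = 1365·168/12155·5/3094 = 1260/41327
take √, sign +1: I = 0.04925648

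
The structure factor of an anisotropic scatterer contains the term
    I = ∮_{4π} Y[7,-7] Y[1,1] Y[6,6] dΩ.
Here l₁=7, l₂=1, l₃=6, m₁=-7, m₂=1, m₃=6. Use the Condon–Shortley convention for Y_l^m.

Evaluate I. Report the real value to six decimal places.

-0.333779

Checks pass: Σm=0; 14 even; l₃=6∈[6,8].
(2·7+1)(2·1+1)(2·6+1) = 585
Δ: 2! 12! 0! / 15! → 1/1365
sum: t=1:−1/518400 = -1/518400
3j²(7 1 6; 0 0 0) = Δ·Π!·Σ² = 7/195  (sign -1)
sum: t=2:+1/958003200 = 1/958003200
3j²(7 1 6; -7 1 6) = Δ·Π!·Σ² = 1/15  (sign +1)
combine: 4πI² = 585·7/195·1/15 = 7/5
take √, sign -1: I = -0.33377906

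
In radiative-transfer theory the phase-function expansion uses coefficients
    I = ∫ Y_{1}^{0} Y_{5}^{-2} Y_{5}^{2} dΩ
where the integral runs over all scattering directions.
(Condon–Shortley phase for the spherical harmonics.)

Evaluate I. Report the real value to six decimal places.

Σlᵢ=11 odd — θ-integrand is odd under cosθ→−cosθ; I=0

0.000000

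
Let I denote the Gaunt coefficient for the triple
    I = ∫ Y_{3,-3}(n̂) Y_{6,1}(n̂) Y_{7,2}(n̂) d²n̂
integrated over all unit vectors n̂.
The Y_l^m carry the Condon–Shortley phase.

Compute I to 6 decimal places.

Checks pass: Σm=0; 16 even; l₃=7∈[3,9].
(2·3+1)(2·6+1)(2·7+1) = 1365
Δ: 2! 4! 10! / 17! → 1/2042040
sum: t=0:+1/207360 t=1:−1/57600 t=2:+1/207360 = -1/129600
3j²(3 6 7; 0 0 0) = Δ·Π!·Σ² = 168/12155  (sign +1)
sum: t=2:+1/691200 = 1/691200
3j²(3 6 7; -3 1 2) = Δ·Π!·Σ² = 189/9724  (sign -1)
combine: 4πI² = 1365·168/12155·189/9724 = 166698/454597
take √, sign -1: I = -0.17082325

-0.170823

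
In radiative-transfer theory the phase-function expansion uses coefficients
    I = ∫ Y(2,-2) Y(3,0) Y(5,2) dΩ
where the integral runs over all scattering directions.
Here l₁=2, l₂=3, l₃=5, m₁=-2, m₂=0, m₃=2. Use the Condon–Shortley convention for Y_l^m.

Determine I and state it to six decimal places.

Rules hold: Σm=0, L=10 even, 1≤5≤5.
N = 5·7·11 = 385
Δ = 0!·4!·6!/11! = 1/2310
Racah Σ t=0..0: t=0:+1/144 = 1/144
⇒ 3j(2 3 5; 0 0 0)² = 10/231, sgn -1
Racah Σ t=0..0: t=0:+1/864 = 1/864
⇒ 3j(2 3 5; -2 0 2)² = 1/66, sgn -1
4πI² = N·(3j₀)²·(3jₘ)² = 25/99
I = +1·√(0.252525/4π) = 0.14175797

0.141758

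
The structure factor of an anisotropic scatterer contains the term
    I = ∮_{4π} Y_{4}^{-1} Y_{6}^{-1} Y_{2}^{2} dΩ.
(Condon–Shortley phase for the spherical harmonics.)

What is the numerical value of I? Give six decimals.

-0.094091

Rules hold: Σm=0, L=12 even, 2≤2≤10.
N = 9·13·5 = 585
Δ = 8!·0!·4!/13! = 1/6435
Racah Σ t=4..4: t=4:+1/2304 = 1/2304
⇒ 3j(4 6 2; 0 0 0)² = 5/143, sgn +1
Racah Σ t=5..5: t=5:−1/17280 = -1/17280
⇒ 3j(4 6 2; -1 -1 2)² = 7/1287, sgn -1
4πI² = N·(3j₀)²·(3jₘ)² = 175/1573
I = -1·√(0.111252/4π) = -0.09409136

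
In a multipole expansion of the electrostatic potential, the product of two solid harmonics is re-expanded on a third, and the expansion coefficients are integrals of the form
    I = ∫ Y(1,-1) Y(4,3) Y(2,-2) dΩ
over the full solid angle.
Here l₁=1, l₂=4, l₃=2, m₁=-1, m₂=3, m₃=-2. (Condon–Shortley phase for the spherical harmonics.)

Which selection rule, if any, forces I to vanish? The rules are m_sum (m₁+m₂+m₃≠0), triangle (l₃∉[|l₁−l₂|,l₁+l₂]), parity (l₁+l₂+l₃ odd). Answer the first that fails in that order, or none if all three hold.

triangle

Σmᵢ = 0  ✓
l₃∈[|l₁−l₂|,l₁+l₂]=[3,5], have l₃=2  ✗
Σlᵢ = 7 ⇒ odd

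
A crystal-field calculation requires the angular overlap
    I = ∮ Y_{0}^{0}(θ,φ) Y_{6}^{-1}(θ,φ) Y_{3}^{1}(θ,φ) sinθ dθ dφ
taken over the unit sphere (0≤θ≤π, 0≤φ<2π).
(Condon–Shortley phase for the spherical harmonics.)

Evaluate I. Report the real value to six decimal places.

triangle: need 6≤l₃≤6, have 3; I=0

0.000000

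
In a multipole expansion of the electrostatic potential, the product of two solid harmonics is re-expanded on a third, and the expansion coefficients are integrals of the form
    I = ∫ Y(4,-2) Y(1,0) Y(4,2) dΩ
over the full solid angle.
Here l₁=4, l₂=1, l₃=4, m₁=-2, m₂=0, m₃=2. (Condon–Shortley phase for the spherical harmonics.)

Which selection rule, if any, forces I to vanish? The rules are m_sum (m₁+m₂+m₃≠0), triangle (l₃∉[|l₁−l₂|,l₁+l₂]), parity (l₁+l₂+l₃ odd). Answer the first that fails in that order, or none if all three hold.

parity

Σmᵢ = 0  ✓
l₃∈[|l₁−l₂|,l₁+l₂]=[3,5], have l₃=4  ✓
Σlᵢ = 9 ⇒ odd  ✗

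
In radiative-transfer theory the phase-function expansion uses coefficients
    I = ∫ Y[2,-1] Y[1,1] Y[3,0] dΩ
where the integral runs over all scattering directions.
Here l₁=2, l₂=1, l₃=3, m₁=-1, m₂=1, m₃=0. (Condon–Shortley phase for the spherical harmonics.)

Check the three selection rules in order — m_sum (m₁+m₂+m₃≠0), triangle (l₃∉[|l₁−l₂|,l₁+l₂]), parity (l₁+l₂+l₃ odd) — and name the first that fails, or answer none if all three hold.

none

azimuthal sum: -1 + 1 + 0 = 0  ✓
1 ≤ 3 ≤ 3 (triangle on l)  ✓
L = 2 + 1 + 3 = 6 (even)  ✓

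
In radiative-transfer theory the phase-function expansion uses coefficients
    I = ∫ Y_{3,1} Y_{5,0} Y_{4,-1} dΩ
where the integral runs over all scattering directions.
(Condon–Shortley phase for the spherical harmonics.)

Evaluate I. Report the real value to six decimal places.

-0.009577

m-sum 0 ✓  L=12 even ✓  2≤4≤8 ✓
Π(2lᵢ+1) = 7×11×9 = 693
triangle coeff Δ(3,5,4) = 1/180180
Σ_t [1,3]: t=1:−1/576 t=2:+1/144 t=3:−1/576 = 1/288
(3j)²=20/1001 [(3 5 4; 0 0 0)], sign=+1
Σ_t [0,2]: t=0:+1/5760 t=1:−1/288 t=2:+1/288 = 1/5760
(3j)²=1/12012 [(3 5 4; 1 0 -1)], sign=-1
⇒ 4πI² = 15/13013
I = (-1)√(15/13013/(4π)) = -0.00957750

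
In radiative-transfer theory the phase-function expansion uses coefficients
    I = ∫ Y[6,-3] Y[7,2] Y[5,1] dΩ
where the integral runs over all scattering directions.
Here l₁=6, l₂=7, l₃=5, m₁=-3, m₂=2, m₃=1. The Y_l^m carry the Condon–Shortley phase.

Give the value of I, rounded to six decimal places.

Checks pass: Σm=0; 18 even; l₃=5∈[1,13].
(2·6+1)(2·7+1)(2·5+1) = 2145
Δ: 8! 4! 6! / 19! → 1/174594420
sum: t=2:+1/4147200 t=3:−1/207360 t=4:+1/82944 t=5:−1/207360 t=6:+1/4147200 = 1/345600
3j²(6 7 5; 0 0 0) = Δ·Π!·Σ² = 420/46189  (sign -1)
sum: t=5:−1/829440 t=6:+1/311040 t=7:−1/967680 t=8:+1/29030400 = 11/10886400
3j²(6 7 5; -3 2 1) = Δ·Π!·Σ² = 1408/146965  (sign +1)
combine: 4πI² = 2145·420/46189·1408/146965 = 253440/1356277
take √, sign -1: I = -0.12194344

-0.121943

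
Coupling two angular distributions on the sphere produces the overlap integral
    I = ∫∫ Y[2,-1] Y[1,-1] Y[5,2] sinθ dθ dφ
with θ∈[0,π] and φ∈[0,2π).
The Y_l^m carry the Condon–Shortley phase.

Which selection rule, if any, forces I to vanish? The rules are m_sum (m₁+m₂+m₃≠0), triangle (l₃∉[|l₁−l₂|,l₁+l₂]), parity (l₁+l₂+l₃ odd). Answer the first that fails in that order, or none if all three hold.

triangle

Σmᵢ = 0  ✓
l₃∈[|l₁−l₂|,l₁+l₂]=[1,3], have l₃=5  ✗
Σlᵢ = 8 ⇒ even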